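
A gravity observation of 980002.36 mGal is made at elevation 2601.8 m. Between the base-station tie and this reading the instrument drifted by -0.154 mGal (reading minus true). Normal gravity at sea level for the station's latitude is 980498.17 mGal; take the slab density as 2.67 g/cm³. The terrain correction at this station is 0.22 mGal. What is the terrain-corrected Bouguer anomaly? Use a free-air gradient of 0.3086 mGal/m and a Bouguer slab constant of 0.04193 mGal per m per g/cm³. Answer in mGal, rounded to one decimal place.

16.2

Drift-corrected reading = 980002.36 − (-0.154) = 980002.514 mGal
Free-air correction = 0.3086 × 2601.8 = 802.92 mGal
Free-air anomaly = 980002.514 − 980498.17 + (802.92) = 307.264 mGal
Bouguer slab correction = 0.04193 × 2.67 × 2601.8 = 291.28 mGal
Simple Bouguer anomaly = 307.264 − (291.28) = 15.984 mGal
Complete Bouguer anomaly = 15.984 + 0.22 = 16.204 mGal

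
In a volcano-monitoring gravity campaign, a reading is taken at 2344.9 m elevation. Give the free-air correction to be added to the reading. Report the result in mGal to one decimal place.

Free-air correction = 0.3086 × 2344.9 = 723.6 mGal

723.6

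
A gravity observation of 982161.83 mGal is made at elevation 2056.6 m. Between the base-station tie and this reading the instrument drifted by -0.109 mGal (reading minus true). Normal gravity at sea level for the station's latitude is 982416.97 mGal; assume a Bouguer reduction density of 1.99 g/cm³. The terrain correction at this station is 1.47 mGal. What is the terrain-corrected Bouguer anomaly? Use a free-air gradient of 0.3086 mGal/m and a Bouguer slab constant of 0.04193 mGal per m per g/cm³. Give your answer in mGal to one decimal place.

209.5

Drift-corrected reading = 982161.83 − (-0.109) = 982161.939 mGal
Free-air correction = 0.3086 × 2056.6 = 634.67 mGal
Free-air anomaly = 982161.939 − 982416.97 + (634.67) = 379.639 mGal
Bouguer slab correction = 0.04193 × 1.99 × 2056.6 = 171.60 mGal
Simple Bouguer anomaly = 379.639 − (171.60) = 208.039 mGal
Complete Bouguer anomaly = 208.039 + 1.47 = 209.509 mGal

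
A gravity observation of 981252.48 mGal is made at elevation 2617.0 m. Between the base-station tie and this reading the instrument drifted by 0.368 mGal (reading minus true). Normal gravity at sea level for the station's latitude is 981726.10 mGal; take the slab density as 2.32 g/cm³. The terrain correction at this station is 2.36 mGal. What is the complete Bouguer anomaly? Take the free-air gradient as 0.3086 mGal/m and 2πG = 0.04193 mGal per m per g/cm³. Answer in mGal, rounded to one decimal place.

Drift-corrected reading = 981252.48 − (0.368) = 981252.112 mGal
Free-air correction = 0.3086 × 2617.0 = 807.61 mGal
Free-air anomaly = 981252.112 − 981726.10 + (807.61) = 333.622 mGal
Bouguer slab correction = 0.04193 × 2.32 × 2617.0 = 254.58 mGal
Simple Bouguer anomaly = 333.622 − (254.58) = 79.042 mGal
Complete Bouguer anomaly = 79.042 + 2.36 = 81.402 mGal

81.4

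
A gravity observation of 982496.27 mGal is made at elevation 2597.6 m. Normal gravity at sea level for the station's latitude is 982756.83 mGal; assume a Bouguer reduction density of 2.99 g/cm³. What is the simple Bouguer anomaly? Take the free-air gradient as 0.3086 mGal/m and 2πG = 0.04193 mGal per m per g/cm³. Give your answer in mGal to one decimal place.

Free-air correction = 0.3086 × 2597.6 = 801.62 mGal
Free-air anomaly = 982496.27 − 982756.83 + (801.62) = 541.06 mGal
Bouguer slab correction = 0.04193 × 2.99 × 2597.6 = 325.66 mGal
Simple Bouguer anomaly = 541.06 − (325.66) = 215.40 mGal

215.4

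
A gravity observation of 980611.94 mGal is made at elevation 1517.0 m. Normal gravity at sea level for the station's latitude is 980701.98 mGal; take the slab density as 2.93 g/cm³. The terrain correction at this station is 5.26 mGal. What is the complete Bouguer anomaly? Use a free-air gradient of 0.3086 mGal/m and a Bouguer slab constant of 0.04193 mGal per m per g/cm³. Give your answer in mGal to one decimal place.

197.0

Free-air correction = 0.3086 × 1517.0 = 468.15 mGal
Free-air anomaly = 980611.94 − 980701.98 + (468.15) = 378.11 mGal
Bouguer slab correction = 0.04193 × 2.93 × 1517.0 = 186.37 mGal
Simple Bouguer anomaly = 378.11 − (186.37) = 191.74 mGal
Complete Bouguer anomaly = 191.74 + 5.26 = 197.00 mGal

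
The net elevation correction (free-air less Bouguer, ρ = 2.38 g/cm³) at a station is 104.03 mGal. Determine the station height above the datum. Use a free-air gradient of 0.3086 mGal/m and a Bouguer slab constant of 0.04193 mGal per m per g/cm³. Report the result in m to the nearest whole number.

Combined gradient = 0.3086 − 0.04193 × 2.38 = 0.2088066 mGal/m
h = 104.03 / 0.2088066 = 498.21 m

498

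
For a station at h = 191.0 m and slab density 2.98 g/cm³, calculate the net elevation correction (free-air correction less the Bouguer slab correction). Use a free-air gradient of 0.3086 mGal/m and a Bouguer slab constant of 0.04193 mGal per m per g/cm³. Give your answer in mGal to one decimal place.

Combined gradient = 0.3086 − 0.04193 × 2.98 = 0.1836486 mGal/m
Combined elevation correction = 0.1836486 × 191.0 = 35.1 mGal

35.1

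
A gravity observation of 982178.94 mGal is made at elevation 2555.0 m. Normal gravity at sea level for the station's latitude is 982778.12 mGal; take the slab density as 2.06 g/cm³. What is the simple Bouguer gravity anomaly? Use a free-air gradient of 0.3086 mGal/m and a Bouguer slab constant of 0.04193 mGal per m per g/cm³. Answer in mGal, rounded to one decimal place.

-31.4

Free-air correction = 0.3086 × 2555.0 = 788.47 mGal
Free-air anomaly = 982178.94 − 982778.12 + (788.47) = 189.29 mGal
Bouguer slab correction = 0.04193 × 2.06 × 2555.0 = 220.69 mGal
Simple Bouguer anomaly = 189.29 − (220.69) = -31.40 mGal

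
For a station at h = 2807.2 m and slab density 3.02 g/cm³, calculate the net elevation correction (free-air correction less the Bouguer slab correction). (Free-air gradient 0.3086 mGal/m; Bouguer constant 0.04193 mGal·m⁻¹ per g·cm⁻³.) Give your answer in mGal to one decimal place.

Combined gradient = 0.3086 − 0.04193 × 3.02 = 0.1819714 mGal/m
Combined elevation correction = 0.1819714 × 2807.2 = 510.8 mGal

510.8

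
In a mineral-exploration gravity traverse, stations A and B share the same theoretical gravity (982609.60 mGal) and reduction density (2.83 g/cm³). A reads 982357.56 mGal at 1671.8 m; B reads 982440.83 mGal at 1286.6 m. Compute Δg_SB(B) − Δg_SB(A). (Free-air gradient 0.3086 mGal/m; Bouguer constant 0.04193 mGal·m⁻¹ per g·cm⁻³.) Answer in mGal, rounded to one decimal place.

Δg_SB(A) = 982357.56 − 982609.60 + 0.3086×1671.8 − 0.04193×2.83×1671.8 = 65.50 mGal
Δg_SB(B) = 982440.83 − 982609.60 + 0.3086×1286.6 − 0.04193×2.83×1286.6 = 75.60 mGal
Difference = 75.60 − (65.50) = 10.10 mGal

10.1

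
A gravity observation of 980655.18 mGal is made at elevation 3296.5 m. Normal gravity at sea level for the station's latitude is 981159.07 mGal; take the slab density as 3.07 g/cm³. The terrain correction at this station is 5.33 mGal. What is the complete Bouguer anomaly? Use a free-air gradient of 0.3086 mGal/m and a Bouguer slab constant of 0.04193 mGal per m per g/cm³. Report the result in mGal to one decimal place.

94.4

Free-air correction = 0.3086 × 3296.5 = 1017.30 mGal
Free-air anomaly = 980655.18 − 981159.07 + (1017.30) = 513.41 mGal
Bouguer slab correction = 0.04193 × 3.07 × 3296.5 = 424.34 mGal
Simple Bouguer anomaly = 513.41 − (424.34) = 89.07 mGal
Complete Bouguer anomaly = 89.07 + 5.33 = 94.40 mGal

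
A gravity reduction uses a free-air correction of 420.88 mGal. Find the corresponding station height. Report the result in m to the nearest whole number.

1364

h = 420.88 / 0.3086 = 1363.84 m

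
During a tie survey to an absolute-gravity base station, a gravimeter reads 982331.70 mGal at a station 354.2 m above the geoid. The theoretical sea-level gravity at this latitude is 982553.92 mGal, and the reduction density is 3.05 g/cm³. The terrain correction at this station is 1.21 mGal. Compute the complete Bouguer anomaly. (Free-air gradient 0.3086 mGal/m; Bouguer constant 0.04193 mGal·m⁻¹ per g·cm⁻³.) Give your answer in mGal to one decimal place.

Free-air correction = 0.3086 × 354.2 = 109.31 mGal
Free-air anomaly = 982331.70 − 982553.92 + (109.31) = -112.91 mGal
Bouguer slab correction = 0.04193 × 3.05 × 354.2 = 45.30 mGal
Simple Bouguer anomaly = -112.91 − (45.30) = -158.21 mGal
Complete Bouguer anomaly = -158.21 + 1.21 = -157.00 mGal

-157.0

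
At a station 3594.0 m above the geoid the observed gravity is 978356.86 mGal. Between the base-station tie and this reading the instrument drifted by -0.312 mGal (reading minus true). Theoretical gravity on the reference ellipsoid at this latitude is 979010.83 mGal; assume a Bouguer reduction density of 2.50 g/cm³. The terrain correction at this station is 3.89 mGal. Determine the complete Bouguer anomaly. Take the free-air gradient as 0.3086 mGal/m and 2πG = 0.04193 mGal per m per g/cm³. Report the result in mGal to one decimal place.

Drift-corrected reading = 978356.86 − (-0.312) = 978357.172 mGal
Free-air correction = 0.3086 × 3594.0 = 1109.11 mGal
Free-air anomaly = 978357.172 − 979010.83 + (1109.11) = 455.452 mGal
Bouguer slab correction = 0.04193 × 2.50 × 3594.0 = 376.74 mGal
Simple Bouguer anomaly = 455.452 − (376.74) = 78.712 mGal
Complete Bouguer anomaly = 78.712 + 3.89 = 82.602 mGal

82.6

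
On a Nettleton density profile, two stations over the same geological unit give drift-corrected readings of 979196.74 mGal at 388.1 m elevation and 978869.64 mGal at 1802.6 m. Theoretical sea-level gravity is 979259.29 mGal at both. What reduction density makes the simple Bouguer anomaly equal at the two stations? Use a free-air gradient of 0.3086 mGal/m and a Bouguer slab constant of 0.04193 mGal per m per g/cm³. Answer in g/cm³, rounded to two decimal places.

1.84

Δg_obs = 978869.64 − 979196.74 = -327.10 mGal over Δh = 1802.6 − 388.1 = 1414.5 m
Equal Bouguer anomalies ⇒ Δg_obs + (0.3086 − 0.04193ρ)·Δh = 0
0.3086 − 0.04193ρ = −Δg_obs/Δh = 0.23125
ρ = (0.3086 − 0.23125) / 0.04193 = 1.84 g/cm³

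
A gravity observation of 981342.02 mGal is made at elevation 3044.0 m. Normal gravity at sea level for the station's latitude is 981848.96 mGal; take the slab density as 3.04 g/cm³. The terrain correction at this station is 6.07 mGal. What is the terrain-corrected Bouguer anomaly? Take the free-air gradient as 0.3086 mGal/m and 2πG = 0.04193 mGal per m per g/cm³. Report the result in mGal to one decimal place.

50.5

Free-air correction = 0.3086 × 3044.0 = 939.38 mGal
Free-air anomaly = 981342.02 − 981848.96 + (939.38) = 432.44 mGal
Bouguer slab correction = 0.04193 × 3.04 × 3044.0 = 388.01 mGal
Simple Bouguer anomaly = 432.44 − (388.01) = 44.43 mGal
Complete Bouguer anomaly = 44.43 + 6.07 = 50.50 mGal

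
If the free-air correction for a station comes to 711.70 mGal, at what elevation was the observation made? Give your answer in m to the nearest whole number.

2306

h = 711.70 / 0.3086 = 2306.22 m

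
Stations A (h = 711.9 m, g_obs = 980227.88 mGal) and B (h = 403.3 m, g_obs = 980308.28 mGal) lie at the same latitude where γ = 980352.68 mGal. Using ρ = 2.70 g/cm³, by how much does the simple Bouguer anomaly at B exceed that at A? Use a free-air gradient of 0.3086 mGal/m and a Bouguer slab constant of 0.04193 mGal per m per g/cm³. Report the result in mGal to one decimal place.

Δg_SB(A) = 980227.88 − 980352.68 + 0.3086×711.9 − 0.04193×2.70×711.9 = 14.30 mGal
Δg_SB(B) = 980308.28 − 980352.68 + 0.3086×403.3 − 0.04193×2.70×403.3 = 34.40 mGal
Difference = 34.40 − (14.30) = 20.10 mGal

20.1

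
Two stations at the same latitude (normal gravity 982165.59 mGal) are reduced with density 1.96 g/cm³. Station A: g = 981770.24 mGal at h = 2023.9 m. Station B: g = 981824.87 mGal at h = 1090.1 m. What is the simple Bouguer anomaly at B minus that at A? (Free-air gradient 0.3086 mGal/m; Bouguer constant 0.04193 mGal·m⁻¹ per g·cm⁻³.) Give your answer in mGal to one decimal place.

-156.8

Δg_SB(A) = 981770.24 − 982165.59 + 0.3086×2023.9 − 0.04193×1.96×2023.9 = 62.90 mGal
Δg_SB(B) = 981824.87 − 982165.59 + 0.3086×1090.1 − 0.04193×1.96×1090.1 = -93.90 mGal
Difference = -93.90 − (62.90) = -156.80 mGal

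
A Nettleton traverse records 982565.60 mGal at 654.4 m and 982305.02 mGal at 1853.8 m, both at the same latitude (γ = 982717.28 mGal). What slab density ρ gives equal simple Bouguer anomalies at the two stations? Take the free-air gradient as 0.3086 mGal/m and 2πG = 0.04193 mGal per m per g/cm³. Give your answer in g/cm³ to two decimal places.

2.18

Δg_obs = 982305.02 − 982565.60 = -260.58 mGal over Δh = 1853.8 − 654.4 = 1199.4 m
Equal Bouguer anomalies ⇒ Δg_obs + (0.3086 − 0.04193ρ)·Δh = 0
0.3086 − 0.04193ρ = −Δg_obs/Δh = 0.21726
ρ = (0.3086 − 0.21726) / 0.04193 = 2.18 g/cm³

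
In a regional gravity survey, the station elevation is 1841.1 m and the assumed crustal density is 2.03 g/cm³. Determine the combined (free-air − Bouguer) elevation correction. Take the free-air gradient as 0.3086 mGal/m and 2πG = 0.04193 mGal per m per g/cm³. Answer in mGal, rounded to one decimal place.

411.5

Combined gradient = 0.3086 − 0.04193 × 2.03 = 0.2234821 mGal/m
Combined elevation correction = 0.2234821 × 1841.1 = 411.5 mGal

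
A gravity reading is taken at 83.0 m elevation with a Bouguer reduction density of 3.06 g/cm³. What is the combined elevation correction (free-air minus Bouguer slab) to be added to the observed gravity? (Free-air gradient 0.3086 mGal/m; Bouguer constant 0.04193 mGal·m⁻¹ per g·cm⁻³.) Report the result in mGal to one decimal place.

15.0

Combined gradient = 0.3086 − 0.04193 × 3.06 = 0.1802942 mGal/m
Combined elevation correction = 0.1802942 × 83.0 = 15.0 mGal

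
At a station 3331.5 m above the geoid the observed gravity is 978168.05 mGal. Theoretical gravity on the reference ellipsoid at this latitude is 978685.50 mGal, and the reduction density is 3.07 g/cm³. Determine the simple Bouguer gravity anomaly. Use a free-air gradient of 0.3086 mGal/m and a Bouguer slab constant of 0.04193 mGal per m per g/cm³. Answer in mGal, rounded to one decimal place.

Free-air correction = 0.3086 × 3331.5 = 1028.10 mGal
Free-air anomaly = 978168.05 − 978685.50 + (1028.10) = 510.65 mGal
Bouguer slab correction = 0.04193 × 3.07 × 3331.5 = 428.85 mGal
Simple Bouguer anomaly = 510.65 − (428.85) = 81.80 mGal

81.8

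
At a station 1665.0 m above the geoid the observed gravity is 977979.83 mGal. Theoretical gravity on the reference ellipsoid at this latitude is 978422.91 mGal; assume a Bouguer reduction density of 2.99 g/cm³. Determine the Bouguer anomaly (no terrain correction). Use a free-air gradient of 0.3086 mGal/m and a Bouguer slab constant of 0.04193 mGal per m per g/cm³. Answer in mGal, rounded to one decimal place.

-138.0

Free-air correction = 0.3086 × 1665.0 = 513.82 mGal
Free-air anomaly = 977979.83 − 978422.91 + (513.82) = 70.74 mGal
Bouguer slab correction = 0.04193 × 2.99 × 1665.0 = 208.74 mGal
Simple Bouguer anomaly = 70.74 − (208.74) = -138.00 mGal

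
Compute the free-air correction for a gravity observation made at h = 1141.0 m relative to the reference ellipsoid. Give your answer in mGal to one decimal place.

Free-air correction = 0.3086 × 1141.0 = 352.1 mGal

352.1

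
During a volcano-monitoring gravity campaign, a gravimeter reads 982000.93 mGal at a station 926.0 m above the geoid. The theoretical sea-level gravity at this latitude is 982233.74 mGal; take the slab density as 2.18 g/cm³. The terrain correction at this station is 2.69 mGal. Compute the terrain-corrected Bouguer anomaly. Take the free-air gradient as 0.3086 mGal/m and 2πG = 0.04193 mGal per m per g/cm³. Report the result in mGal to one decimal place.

-29.0

Free-air correction = 0.3086 × 926.0 = 285.76 mGal
Free-air anomaly = 982000.93 − 982233.74 + (285.76) = 52.95 mGal
Bouguer slab correction = 0.04193 × 2.18 × 926.0 = 84.64 mGal
Simple Bouguer anomaly = 52.95 − (84.64) = -31.69 mGal
Complete Bouguer anomaly = -31.69 + 2.69 = -29.00 mGal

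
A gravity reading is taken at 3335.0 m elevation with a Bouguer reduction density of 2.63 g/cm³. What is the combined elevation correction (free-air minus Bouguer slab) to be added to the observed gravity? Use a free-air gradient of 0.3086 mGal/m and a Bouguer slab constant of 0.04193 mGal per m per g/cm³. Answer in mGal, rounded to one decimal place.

Combined gradient = 0.3086 − 0.04193 × 2.63 = 0.1983241 mGal/m
Combined elevation correction = 0.1983241 × 3335.0 = 661.4 mGal

661.4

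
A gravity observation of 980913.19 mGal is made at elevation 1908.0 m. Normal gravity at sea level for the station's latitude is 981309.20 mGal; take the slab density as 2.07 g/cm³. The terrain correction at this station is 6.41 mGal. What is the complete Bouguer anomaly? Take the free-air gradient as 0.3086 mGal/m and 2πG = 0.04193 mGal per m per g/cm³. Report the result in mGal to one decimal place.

33.6

Free-air correction = 0.3086 × 1908.0 = 588.81 mGal
Free-air anomaly = 980913.19 − 981309.20 + (588.81) = 192.80 mGal
Bouguer slab correction = 0.04193 × 2.07 × 1908.0 = 165.61 mGal
Simple Bouguer anomaly = 192.80 − (165.61) = 27.19 mGal
Complete Bouguer anomaly = 27.19 + 6.41 = 33.60 mGal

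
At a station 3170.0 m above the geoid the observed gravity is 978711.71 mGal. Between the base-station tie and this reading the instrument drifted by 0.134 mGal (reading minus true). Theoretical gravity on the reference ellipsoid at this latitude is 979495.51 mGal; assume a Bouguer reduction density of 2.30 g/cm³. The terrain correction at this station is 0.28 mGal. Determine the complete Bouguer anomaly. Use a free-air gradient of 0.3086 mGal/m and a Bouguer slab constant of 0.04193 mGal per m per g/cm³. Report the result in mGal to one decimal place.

Drift-corrected reading = 978711.71 − (0.134) = 978711.576 mGal
Free-air correction = 0.3086 × 3170.0 = 978.26 mGal
Free-air anomaly = 978711.576 − 979495.51 + (978.26) = 194.326 mGal
Bouguer slab correction = 0.04193 × 2.30 × 3170.0 = 305.71 mGal
Simple Bouguer anomaly = 194.326 − (305.71) = -111.384 mGal
Complete Bouguer anomaly = -111.384 + 0.28 = -111.104 mGal

-111.1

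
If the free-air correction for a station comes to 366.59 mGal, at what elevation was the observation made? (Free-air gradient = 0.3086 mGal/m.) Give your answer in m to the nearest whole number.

h = 366.59 / 0.3086 = 1187.91 m

1188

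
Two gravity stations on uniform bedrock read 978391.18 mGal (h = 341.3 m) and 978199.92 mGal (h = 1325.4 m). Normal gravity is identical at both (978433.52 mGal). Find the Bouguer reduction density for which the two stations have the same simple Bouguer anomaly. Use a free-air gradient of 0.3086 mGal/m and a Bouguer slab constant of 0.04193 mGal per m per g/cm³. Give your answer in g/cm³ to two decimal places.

2.72

Δg_obs = 978199.92 − 978391.18 = -191.26 mGal over Δh = 1325.4 − 341.3 = 984.1 m
Equal Bouguer anomalies ⇒ Δg_obs + (0.3086 − 0.04193ρ)·Δh = 0
0.3086 − 0.04193ρ = −Δg_obs/Δh = 0.19435
ρ = (0.3086 − 0.19435) / 0.04193 = 2.72 g/cm³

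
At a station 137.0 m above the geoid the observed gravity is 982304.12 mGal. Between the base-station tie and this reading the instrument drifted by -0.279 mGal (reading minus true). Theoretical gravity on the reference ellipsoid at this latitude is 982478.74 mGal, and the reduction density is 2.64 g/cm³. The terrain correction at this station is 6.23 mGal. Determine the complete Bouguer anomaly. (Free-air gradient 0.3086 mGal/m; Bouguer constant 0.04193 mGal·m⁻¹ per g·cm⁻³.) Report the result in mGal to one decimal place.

Drift-corrected reading = 982304.12 − (-0.279) = 982304.399 mGal
Free-air correction = 0.3086 × 137.0 = 42.28 mGal
Free-air anomaly = 982304.399 − 982478.74 + (42.28) = -132.061 mGal
Bouguer slab correction = 0.04193 × 2.64 × 137.0 = 15.17 mGal
Simple Bouguer anomaly = -132.061 − (15.17) = -147.231 mGal
Complete Bouguer anomaly = -147.231 + 6.23 = -141.001 mGal

-141.0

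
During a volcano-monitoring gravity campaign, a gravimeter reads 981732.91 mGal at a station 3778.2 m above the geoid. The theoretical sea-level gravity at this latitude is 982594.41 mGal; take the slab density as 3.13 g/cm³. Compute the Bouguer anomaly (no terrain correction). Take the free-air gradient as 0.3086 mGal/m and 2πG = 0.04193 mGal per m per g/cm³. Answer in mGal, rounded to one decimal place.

-191.4

Free-air correction = 0.3086 × 3778.2 = 1165.95 mGal
Free-air anomaly = 981732.91 − 982594.41 + (1165.95) = 304.45 mGal
Bouguer slab correction = 0.04193 × 3.13 × 3778.2 = 495.85 mGal
Simple Bouguer anomaly = 304.45 − (495.85) = -191.40 mGal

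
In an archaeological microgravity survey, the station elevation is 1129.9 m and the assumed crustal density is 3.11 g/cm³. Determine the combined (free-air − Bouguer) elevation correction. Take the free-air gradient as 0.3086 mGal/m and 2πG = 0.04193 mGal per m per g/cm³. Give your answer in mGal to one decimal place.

Combined gradient = 0.3086 − 0.04193 × 3.11 = 0.1781977 mGal/m
Combined elevation correction = 0.1781977 × 1129.9 = 201.3 mGal

201.3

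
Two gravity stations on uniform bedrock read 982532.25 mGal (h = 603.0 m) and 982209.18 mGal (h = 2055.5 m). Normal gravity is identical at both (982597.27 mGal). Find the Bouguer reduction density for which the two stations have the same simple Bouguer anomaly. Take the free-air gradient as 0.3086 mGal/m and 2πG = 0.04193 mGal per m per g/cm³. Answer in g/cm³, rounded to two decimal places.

Δg_obs = 982209.18 − 982532.25 = -323.07 mGal over Δh = 2055.5 − 603.0 = 1452.5 m
Equal Bouguer anomalies ⇒ Δg_obs + (0.3086 − 0.04193ρ)·Δh = 0
0.3086 − 0.04193ρ = −Δg_obs/Δh = 0.22242
ρ = (0.3086 − 0.22242) / 0.04193 = 2.06 g/cm³

2.06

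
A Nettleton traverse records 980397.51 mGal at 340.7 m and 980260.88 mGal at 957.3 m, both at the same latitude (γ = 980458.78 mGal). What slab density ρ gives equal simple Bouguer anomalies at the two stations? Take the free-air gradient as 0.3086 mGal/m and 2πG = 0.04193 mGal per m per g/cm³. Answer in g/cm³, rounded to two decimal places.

Δg_obs = 980260.88 − 980397.51 = -136.63 mGal over Δh = 957.3 − 340.7 = 616.6 m
Equal Bouguer anomalies ⇒ Δg_obs + (0.3086 − 0.04193ρ)·Δh = 0
0.3086 − 0.04193ρ = −Δg_obs/Δh = 0.22159
ρ = (0.3086 − 0.22159) / 0.04193 = 2.08 g/cm³

2.08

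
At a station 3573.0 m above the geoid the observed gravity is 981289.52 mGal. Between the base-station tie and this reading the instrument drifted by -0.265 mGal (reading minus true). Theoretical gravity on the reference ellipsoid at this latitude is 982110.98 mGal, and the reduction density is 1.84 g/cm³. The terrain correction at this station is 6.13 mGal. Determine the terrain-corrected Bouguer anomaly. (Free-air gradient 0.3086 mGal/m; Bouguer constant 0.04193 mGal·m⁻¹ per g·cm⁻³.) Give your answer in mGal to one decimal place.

Drift-corrected reading = 981289.52 − (-0.265) = 981289.785 mGal
Free-air correction = 0.3086 × 3573.0 = 1102.63 mGal
Free-air anomaly = 981289.785 − 982110.98 + (1102.63) = 281.435 mGal
Bouguer slab correction = 0.04193 × 1.84 × 3573.0 = 275.66 mGal
Simple Bouguer anomaly = 281.435 − (275.66) = 5.775 mGal
Complete Bouguer anomaly = 5.775 + 6.13 = 11.905 mGal

11.9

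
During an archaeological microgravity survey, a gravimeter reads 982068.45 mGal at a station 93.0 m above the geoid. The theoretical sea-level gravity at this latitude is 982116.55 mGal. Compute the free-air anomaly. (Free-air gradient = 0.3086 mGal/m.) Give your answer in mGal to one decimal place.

-19.4

Free-air correction = 0.3086 × 93.0 = 28.70 mGal
Free-air anomaly = 982068.45 − 982116.55 + (28.70) = -19.40 mGal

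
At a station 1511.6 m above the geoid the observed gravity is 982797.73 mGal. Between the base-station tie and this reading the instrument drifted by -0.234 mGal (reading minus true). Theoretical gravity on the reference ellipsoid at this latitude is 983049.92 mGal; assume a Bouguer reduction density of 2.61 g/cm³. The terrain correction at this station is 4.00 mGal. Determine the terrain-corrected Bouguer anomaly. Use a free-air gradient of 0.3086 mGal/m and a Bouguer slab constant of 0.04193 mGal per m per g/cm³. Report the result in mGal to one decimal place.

53.1

Drift-corrected reading = 982797.73 − (-0.234) = 982797.964 mGal
Free-air correction = 0.3086 × 1511.6 = 466.48 mGal
Free-air anomaly = 982797.964 − 983049.92 + (466.48) = 214.524 mGal
Bouguer slab correction = 0.04193 × 2.61 × 1511.6 = 165.43 mGal
Simple Bouguer anomaly = 214.524 − (165.43) = 49.094 mGal
Complete Bouguer anomaly = 49.094 + 4.00 = 53.094 mGal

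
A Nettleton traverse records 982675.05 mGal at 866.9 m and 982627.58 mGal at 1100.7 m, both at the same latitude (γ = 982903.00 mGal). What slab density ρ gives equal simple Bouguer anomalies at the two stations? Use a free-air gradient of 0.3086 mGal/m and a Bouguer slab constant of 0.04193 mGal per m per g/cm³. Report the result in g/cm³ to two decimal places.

Δg_obs = 982627.58 − 982675.05 = -47.47 mGal over Δh = 1100.7 − 866.9 = 233.8 m
Equal Bouguer anomalies ⇒ Δg_obs + (0.3086 − 0.04193ρ)·Δh = 0
0.3086 − 0.04193ρ = −Δg_obs/Δh = 0.20304
ρ = (0.3086 − 0.20304) / 0.04193 = 2.52 g/cm³

2.52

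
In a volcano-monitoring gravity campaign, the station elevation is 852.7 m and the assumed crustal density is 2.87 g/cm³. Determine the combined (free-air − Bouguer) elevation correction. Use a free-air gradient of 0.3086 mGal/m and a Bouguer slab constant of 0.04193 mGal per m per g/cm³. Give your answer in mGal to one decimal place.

Combined gradient = 0.3086 − 0.04193 × 2.87 = 0.1882609 mGal/m
Combined elevation correction = 0.1882609 × 852.7 = 160.5 mGal

160.5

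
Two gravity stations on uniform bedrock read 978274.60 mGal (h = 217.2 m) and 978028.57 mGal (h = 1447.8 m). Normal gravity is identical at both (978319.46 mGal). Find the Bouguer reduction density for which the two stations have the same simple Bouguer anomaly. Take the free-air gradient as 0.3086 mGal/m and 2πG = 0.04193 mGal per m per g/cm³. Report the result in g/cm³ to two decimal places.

Δg_obs = 978028.57 − 978274.60 = -246.03 mGal over Δh = 1447.8 − 217.2 = 1230.6 m
Equal Bouguer anomalies ⇒ Δg_obs + (0.3086 − 0.04193ρ)·Δh = 0
0.3086 − 0.04193ρ = −Δg_obs/Δh = 0.19993
ρ = (0.3086 − 0.19993) / 0.04193 = 2.59 g/cm³

2.59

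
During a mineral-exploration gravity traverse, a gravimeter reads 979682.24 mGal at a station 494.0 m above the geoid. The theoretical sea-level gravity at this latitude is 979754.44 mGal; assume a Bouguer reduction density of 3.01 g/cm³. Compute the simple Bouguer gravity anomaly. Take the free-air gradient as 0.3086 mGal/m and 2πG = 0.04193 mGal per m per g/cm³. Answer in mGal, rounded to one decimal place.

Free-air correction = 0.3086 × 494.0 = 152.45 mGal
Free-air anomaly = 979682.24 − 979754.44 + (152.45) = 80.25 mGal
Bouguer slab correction = 0.04193 × 3.01 × 494.0 = 62.35 mGal
Simple Bouguer anomaly = 80.25 − (62.35) = 17.90 mGal

17.9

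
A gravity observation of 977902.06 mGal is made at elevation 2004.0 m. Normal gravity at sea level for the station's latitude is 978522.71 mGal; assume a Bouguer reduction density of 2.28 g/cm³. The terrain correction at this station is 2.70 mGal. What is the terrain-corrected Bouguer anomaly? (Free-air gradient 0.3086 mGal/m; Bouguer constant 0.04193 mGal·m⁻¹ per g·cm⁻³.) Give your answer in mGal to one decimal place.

Free-air correction = 0.3086 × 2004.0 = 618.43 mGal
Free-air anomaly = 977902.06 − 978522.71 + (618.43) = -2.22 mGal
Bouguer slab correction = 0.04193 × 2.28 × 2004.0 = 191.58 mGal
Simple Bouguer anomaly = -2.22 − (191.58) = -193.80 mGal
Complete Bouguer anomaly = -193.80 + 2.70 = -191.10 mGal

-191.1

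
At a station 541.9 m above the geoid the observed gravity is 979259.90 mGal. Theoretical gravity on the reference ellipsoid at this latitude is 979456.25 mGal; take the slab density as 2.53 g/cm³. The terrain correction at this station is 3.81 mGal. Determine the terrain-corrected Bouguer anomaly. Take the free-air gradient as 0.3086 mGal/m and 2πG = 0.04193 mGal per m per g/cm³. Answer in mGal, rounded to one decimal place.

-82.8

Free-air correction = 0.3086 × 541.9 = 167.23 mGal
Free-air anomaly = 979259.90 − 979456.25 + (167.23) = -29.12 mGal
Bouguer slab correction = 0.04193 × 2.53 × 541.9 = 57.49 mGal
Simple Bouguer anomaly = -29.12 − (57.49) = -86.61 mGal
Complete Bouguer anomaly = -86.61 + 3.81 = -82.80 mGal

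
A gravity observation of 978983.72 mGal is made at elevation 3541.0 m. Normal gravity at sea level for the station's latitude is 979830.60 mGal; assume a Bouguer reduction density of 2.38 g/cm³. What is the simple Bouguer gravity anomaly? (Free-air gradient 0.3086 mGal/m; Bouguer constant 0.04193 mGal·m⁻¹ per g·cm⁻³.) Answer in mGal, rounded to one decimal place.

Free-air correction = 0.3086 × 3541.0 = 1092.75 mGal
Free-air anomaly = 978983.72 − 979830.60 + (1092.75) = 245.87 mGal
Bouguer slab correction = 0.04193 × 2.38 × 3541.0 = 353.37 mGal
Simple Bouguer anomaly = 245.87 − (353.37) = -107.50 mGal

-107.5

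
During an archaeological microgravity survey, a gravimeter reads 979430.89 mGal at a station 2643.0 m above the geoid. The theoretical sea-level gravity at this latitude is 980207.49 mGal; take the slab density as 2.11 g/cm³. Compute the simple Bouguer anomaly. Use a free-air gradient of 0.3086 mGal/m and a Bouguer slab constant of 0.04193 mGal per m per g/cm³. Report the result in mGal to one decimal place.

-194.8

Free-air correction = 0.3086 × 2643.0 = 815.63 mGal
Free-air anomaly = 979430.89 − 980207.49 + (815.63) = 39.03 mGal
Bouguer slab correction = 0.04193 × 2.11 × 2643.0 = 233.83 mGal
Simple Bouguer anomaly = 39.03 − (233.83) = -194.80 mGal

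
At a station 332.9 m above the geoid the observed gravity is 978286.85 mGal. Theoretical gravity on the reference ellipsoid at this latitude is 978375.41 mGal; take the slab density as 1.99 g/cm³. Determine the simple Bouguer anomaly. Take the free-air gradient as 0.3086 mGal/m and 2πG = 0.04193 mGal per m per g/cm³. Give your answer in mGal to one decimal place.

Free-air correction = 0.3086 × 332.9 = 102.73 mGal
Free-air anomaly = 978286.85 − 978375.41 + (102.73) = 14.17 mGal
Bouguer slab correction = 0.04193 × 1.99 × 332.9 = 27.78 mGal
Simple Bouguer anomaly = 14.17 − (27.78) = -13.61 mGal

-13.6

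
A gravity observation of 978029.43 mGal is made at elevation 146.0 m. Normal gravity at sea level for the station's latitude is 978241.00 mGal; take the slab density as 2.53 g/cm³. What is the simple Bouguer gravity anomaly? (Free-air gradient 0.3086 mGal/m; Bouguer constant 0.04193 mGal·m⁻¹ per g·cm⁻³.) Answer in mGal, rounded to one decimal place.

-182.0

Free-air correction = 0.3086 × 146.0 = 45.06 mGal
Free-air anomaly = 978029.43 − 978241.00 + (45.06) = -166.51 mGal
Bouguer slab correction = 0.04193 × 2.53 × 146.0 = 15.49 mGal
Simple Bouguer anomaly = -166.51 − (15.49) = -182.00 mGal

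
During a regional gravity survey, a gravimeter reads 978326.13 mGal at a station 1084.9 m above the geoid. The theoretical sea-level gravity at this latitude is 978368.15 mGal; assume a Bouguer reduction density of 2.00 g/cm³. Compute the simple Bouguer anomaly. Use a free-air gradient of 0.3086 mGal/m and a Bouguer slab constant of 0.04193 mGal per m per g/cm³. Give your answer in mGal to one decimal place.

Free-air correction = 0.3086 × 1084.9 = 334.80 mGal
Free-air anomaly = 978326.13 − 978368.15 + (334.80) = 292.78 mGal
Bouguer slab correction = 0.04193 × 2.00 × 1084.9 = 90.98 mGal
Simple Bouguer anomaly = 292.78 − (90.98) = 201.80 mGal

201.8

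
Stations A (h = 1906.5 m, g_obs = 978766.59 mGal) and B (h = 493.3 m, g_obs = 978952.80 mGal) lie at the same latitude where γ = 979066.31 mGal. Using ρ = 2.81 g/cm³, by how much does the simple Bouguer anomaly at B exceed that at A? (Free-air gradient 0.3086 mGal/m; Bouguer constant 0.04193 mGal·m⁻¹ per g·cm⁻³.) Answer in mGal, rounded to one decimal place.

-83.4

Δg_SB(A) = 978766.59 − 979066.31 + 0.3086×1906.5 − 0.04193×2.81×1906.5 = 64.00 mGal
Δg_SB(B) = 978952.80 − 979066.31 + 0.3086×493.3 − 0.04193×2.81×493.3 = -19.40 mGal
Difference = -19.40 − (64.00) = -83.40 mGal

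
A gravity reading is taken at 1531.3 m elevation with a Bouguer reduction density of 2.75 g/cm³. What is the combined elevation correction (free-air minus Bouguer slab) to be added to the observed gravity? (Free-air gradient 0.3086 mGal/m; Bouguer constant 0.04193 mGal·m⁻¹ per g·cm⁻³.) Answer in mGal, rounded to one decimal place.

Combined gradient = 0.3086 − 0.04193 × 2.75 = 0.1932925 mGal/m
Combined elevation correction = 0.1932925 × 1531.3 = 296.0 mGal

296.0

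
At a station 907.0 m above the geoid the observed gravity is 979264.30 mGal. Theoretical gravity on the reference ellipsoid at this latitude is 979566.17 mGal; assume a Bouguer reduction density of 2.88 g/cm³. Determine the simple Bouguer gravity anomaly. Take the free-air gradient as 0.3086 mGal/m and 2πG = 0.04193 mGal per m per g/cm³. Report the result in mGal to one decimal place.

-131.5

Free-air correction = 0.3086 × 907.0 = 279.90 mGal
Free-air anomaly = 979264.30 − 979566.17 + (279.90) = -21.97 mGal
Bouguer slab correction = 0.04193 × 2.88 × 907.0 = 109.53 mGal
Simple Bouguer anomaly = -21.97 − (109.53) = -131.50 mGal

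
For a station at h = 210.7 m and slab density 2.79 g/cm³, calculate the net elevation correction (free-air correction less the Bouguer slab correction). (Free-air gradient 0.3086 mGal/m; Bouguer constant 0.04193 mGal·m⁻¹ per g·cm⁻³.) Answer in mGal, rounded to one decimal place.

Combined gradient = 0.3086 − 0.04193 × 2.79 = 0.1916153 mGal/m
Combined elevation correction = 0.1916153 × 210.7 = 40.4 mGal

40.4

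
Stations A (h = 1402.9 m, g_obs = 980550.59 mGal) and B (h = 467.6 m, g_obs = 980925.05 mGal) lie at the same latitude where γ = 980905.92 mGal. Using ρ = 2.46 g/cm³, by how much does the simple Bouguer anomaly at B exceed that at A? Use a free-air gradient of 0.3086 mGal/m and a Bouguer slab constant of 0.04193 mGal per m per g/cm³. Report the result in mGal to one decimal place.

Δg_SB(A) = 980550.59 − 980905.92 + 0.3086×1402.9 − 0.04193×2.46×1402.9 = -67.10 mGal
Δg_SB(B) = 980925.05 − 980905.92 + 0.3086×467.6 − 0.04193×2.46×467.6 = 115.20 mGal
Difference = 115.20 − (-67.10) = 182.30 mGal

182.3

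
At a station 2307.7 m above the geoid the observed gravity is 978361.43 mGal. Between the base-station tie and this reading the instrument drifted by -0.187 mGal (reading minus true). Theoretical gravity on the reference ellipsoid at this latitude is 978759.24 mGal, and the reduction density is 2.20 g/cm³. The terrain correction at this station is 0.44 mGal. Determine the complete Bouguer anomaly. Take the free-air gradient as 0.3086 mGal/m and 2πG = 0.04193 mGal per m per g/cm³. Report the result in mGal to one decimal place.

102.1

Drift-corrected reading = 978361.43 − (-0.187) = 978361.617 mGal
Free-air correction = 0.3086 × 2307.7 = 712.16 mGal
Free-air anomaly = 978361.617 − 978759.24 + (712.16) = 314.537 mGal
Bouguer slab correction = 0.04193 × 2.20 × 2307.7 = 212.88 mGal
Simple Bouguer anomaly = 314.537 − (212.88) = 101.657 mGal
Complete Bouguer anomaly = 101.657 + 0.44 = 102.097 mGal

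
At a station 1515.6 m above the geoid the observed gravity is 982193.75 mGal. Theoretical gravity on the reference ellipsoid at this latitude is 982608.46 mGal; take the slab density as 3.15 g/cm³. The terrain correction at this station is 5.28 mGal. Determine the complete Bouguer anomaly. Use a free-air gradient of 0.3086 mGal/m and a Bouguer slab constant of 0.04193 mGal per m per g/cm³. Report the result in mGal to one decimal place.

-141.9

Free-air correction = 0.3086 × 1515.6 = 467.71 mGal
Free-air anomaly = 982193.75 − 982608.46 + (467.71) = 53.00 mGal
Bouguer slab correction = 0.04193 × 3.15 × 1515.6 = 200.18 mGal
Simple Bouguer anomaly = 53.00 − (200.18) = -147.18 mGal
Complete Bouguer anomaly = -147.18 + 5.28 = -141.90 mGal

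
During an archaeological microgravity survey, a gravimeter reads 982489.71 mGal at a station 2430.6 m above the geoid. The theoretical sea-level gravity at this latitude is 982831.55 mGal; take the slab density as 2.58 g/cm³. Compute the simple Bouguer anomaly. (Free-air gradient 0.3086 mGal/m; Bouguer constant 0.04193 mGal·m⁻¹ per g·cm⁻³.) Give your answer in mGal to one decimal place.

145.3

Free-air correction = 0.3086 × 2430.6 = 750.08 mGal
Free-air anomaly = 982489.71 − 982831.55 + (750.08) = 408.24 mGal
Bouguer slab correction = 0.04193 × 2.58 × 2430.6 = 262.94 mGal
Simple Bouguer anomaly = 408.24 − (262.94) = 145.30 mGal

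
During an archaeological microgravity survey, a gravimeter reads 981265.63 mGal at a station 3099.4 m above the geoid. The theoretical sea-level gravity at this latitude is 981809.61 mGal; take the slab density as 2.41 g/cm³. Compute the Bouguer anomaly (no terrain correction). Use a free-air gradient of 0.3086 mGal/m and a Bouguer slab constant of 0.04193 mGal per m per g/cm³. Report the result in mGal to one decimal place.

99.3

Free-air correction = 0.3086 × 3099.4 = 956.47 mGal
Free-air anomaly = 981265.63 − 981809.61 + (956.47) = 412.49 mGal
Bouguer slab correction = 0.04193 × 2.41 × 3099.4 = 313.20 mGal
Simple Bouguer anomaly = 412.49 − (313.20) = 99.29 mGal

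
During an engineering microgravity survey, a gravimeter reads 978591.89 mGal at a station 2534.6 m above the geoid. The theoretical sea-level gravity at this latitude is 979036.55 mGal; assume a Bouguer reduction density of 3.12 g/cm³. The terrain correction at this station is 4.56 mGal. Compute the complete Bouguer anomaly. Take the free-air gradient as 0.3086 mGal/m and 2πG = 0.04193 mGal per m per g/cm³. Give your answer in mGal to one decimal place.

10.5

Free-air correction = 0.3086 × 2534.6 = 782.18 mGal
Free-air anomaly = 978591.89 − 979036.55 + (782.18) = 337.52 mGal
Bouguer slab correction = 0.04193 × 3.12 × 2534.6 = 331.58 mGal
Simple Bouguer anomaly = 337.52 − (331.58) = 5.94 mGal
Complete Bouguer anomaly = 5.94 + 4.56 = 10.50 mGal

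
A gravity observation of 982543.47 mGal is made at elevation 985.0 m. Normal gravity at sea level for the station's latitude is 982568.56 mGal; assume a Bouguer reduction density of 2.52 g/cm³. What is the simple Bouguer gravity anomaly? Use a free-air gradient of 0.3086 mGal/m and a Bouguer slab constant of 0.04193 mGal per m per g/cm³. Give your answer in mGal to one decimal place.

174.8

Free-air correction = 0.3086 × 985.0 = 303.97 mGal
Free-air anomaly = 982543.47 − 982568.56 + (303.97) = 278.88 mGal
Bouguer slab correction = 0.04193 × 2.52 × 985.0 = 104.08 mGal
Simple Bouguer anomaly = 278.88 − (104.08) = 174.80 mGal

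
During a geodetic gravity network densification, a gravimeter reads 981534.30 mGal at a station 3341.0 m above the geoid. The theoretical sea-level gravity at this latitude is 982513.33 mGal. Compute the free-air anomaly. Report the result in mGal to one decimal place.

Free-air correction = 0.3086 × 3341.0 = 1031.03 mGal
Free-air anomaly = 981534.30 − 982513.33 + (1031.03) = 52.00 mGal

52.0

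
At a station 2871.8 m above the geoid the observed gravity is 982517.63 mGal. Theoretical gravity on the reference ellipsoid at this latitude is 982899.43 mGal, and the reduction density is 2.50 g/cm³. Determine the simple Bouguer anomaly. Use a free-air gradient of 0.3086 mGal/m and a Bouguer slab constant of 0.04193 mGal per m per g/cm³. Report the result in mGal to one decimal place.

Free-air correction = 0.3086 × 2871.8 = 886.24 mGal
Free-air anomaly = 982517.63 − 982899.43 + (886.24) = 504.44 mGal
Bouguer slab correction = 0.04193 × 2.50 × 2871.8 = 301.04 mGal
Simple Bouguer anomaly = 504.44 − (301.04) = 203.40 mGal

203.4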